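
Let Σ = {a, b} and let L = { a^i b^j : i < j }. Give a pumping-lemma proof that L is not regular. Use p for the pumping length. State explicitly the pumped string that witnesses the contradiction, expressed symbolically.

Assume L is regular; let p be its pumping constant.
Choose w = a^p b^{p+1} ∈ L, with |w| = 2p+1 ≥ p.
By the pumping lemma, w = xyz with |xy| ≤ p and y is nonempty.
Since the first p symbols of w are all a's and |xy| ≤ p, y lies entirely in the leading a-block: y = a^k for some k with 1 ≤ k ≤ p.
Consider xy^2z = a^{p+k} b^{p+1}. Since k ≥ 1, the a-count p+k is at least p+1, so i < j fails; thus xy^2z ∉ L.
This contradicts the pumping lemma, so L is not regular.

a^{p+k} b^{p+1}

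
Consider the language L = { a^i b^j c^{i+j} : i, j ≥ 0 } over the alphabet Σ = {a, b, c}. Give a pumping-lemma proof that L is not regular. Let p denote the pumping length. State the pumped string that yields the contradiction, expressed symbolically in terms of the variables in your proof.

Assume L is regular; let p be its pumping constant.
Take w = a^p b^p c^{2p} ∈ L (with i=j=p, i+j=2p), |w| = 4p ≥ p.
By the pumping lemma, w = xyz with |xy| ≤ p and y is nonempty.
Because |xy| ≤ p and w begins with p copies of a, we have y = a^k with 1 ≤ k ≤ p.
Consider xy^2z = a^{p+k} b^p c^{2p}. Now the a- and b-counts sum to 2p+k, but the c-count is 2p ≠ 2p+k. So xy^2z ∉ L.
This is a contradiction; hence L is not regular.

a^{p+k} b^p c^{2p}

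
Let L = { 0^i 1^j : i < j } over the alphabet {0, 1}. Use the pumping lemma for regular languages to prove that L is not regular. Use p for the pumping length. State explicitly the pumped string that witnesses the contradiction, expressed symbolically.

Assume L is regular; let p be its pumping constant.
Choose w = 0^p 1^{p+1} ∈ L, with |w| = 2p+1 ≥ p.
Write w = xyz as guaranteed by the lemma, with |xy| ≤ p and |y| ≥ 1.
Since the first p symbols of w are all 0's and |xy| ≤ p, y lies entirely in the leading 0-block: y = 0^k for some k with 1 ≤ k ≤ p.
Consider xy^2z = 0^{p+k} 1^{p+1}. Since k ≥ 1, the 0-count p+k is at least p+1, so i < j fails; thus xy^2z ∉ L.
This contradicts the pumping lemma, so L is not regular.

0^{p+k} 1^{p+1}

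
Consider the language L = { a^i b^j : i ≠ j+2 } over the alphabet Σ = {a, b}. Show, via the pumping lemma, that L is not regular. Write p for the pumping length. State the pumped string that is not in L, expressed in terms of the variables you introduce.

a^{p+p!} b^{p+p!-2}

Toward a contradiction, assume L is regular with pumping length p.
Choose w = a^p b^{p+p!-2}. Since p ≠ (p+p!-2)+2 = p+p!, w ∈ L; and |w| ≥ p.
The pumping lemma gives a decomposition w = xyz where |xy| ≤ p and |y| > 0.
The first p characters of w are a's, so xy (and hence y) consists only of a's. Write y = a^k, 1 ≤ k ≤ p.
Since 1 ≤ k ≤ p, k divides p!; set t = 1 + p!/k. Then xy^t z has p + (p!/k)·k = p + p! copies of a. Now the a-count is p+p! and (b-count)+2 = (p+p!-2)+2 = p+p!, so i ≠ j+2 fails. So xy^t z = a^{p+p!} b^{p+p!-2} ∉ L.
This contradicts the pumping lemma, so L is not regular.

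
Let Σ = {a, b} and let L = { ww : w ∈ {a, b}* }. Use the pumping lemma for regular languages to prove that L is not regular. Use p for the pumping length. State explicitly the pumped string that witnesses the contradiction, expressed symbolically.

Toward a contradiction, assume L is regular with pumping length p.
Take w = a^p b^p a^p b^p = uu where u = a^pb^p; then w ∈ L and |w| = 4p ≥ p.
By the pumping lemma, w = xyz with |xy| ≤ p and |y| > 0.
Since the first p symbols of w are all a's and |xy| ≤ p, y lies entirely in the leading a-block: y = a^k for some k with 1 ≤ k ≤ p.
Pump with i = 2: xy^2z = a^{p+k} b^p a^p b^p, of length 4p+k. Suppose this equals vv. The string starts with a and ends with b, so v does too; thus the boundary between the two copies of v is a b→a transition. There is exactly one such transition, at position 2p+k, so |v| = 2p+k and |vv| = 4p+2k ≠ 4p+k since k ≥ 1. So xy^2z ∉ L.
This contradicts the pumping lemma, so L is not regular.

a^{p+k} b^p a^p b^p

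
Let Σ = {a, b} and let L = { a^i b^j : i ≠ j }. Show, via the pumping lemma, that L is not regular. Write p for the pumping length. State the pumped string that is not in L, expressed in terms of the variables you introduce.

a^{p+p!} b^{p+p!}

Assume L is regular; let p be its pumping constant.
Choose w = a^p b^{p+p!}. Since p ≠ p+p!, w ∈ L; and |w| ≥ p.
The pumping lemma gives a decomposition w = xyz where |xy| ≤ p and |y| ≥ 1.
Since the first p symbols of w are all a's and |xy| ≤ p, y lies entirely in the leading a-block: y = a^k for some k with 1 ≤ k ≤ p.
Since 1 ≤ k ≤ p, k divides p!; set t = 1 + p!/k. Then xy^t z has p + (p!/k)·k = p + p! copies of a. Now the a-count equals the b-count, so i ≠ j fails. So xy^t z = a^{p+p!} b^{p+p!} ∉ L.
This is a contradiction; hence L is not regular.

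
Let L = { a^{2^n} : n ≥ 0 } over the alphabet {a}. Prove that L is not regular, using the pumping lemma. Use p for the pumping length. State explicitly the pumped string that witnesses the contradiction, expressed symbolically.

a^{2^p+k}

Assume L is regular. Let p be the pumping length given by the pumping lemma.
Take w = a^{2^p} ∈ L with |w| = 2^p ≥ p.
By the pumping lemma, w = xyz with |xy| ≤ p and |y| ≥ 1.
Then y = a^k for some k with 1 ≤ k ≤ p.
Pump with i = 2: xy^2z = a^{2^p+k}. Since 1 ≤ k ≤ p < 2^p, we have 2^p < 2^p+k < 2^{p+1}, so 2^p+k is not a power of 2. So xy^2z ∉ L.
Contradiction. Therefore L is not regular.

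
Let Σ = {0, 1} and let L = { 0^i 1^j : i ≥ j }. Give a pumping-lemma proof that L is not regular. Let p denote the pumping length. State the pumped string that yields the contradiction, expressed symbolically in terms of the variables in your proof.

0^{p-k} 1^p

Suppose for contradiction that L is regular, and let p be the pumping length.
Choose w = 0^p 1^p ∈ L, with |w| = 2p ≥ p.
The pumping lemma gives a decomposition w = xyz where |xy| ≤ p and |y| ≥ 1.
Because |xy| ≤ p and w begins with p copies of 0, we have y = 0^k with 1 ≤ k ≤ p.
Consider xy^0z = xz = 0^{p-k} 1^p. Since k ≥ 1, the 0-count p-k is less than p, so i ≥ j fails; thus xz ∉ L.
This is a contradiction; hence L is not regular.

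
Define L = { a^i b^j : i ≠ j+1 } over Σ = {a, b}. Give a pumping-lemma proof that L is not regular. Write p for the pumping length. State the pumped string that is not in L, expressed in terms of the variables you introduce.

a^{p+p!} b^{p+p!-1}

Assume L is regular. Let p be the pumping length given by the pumping lemma.
Choose w = a^p b^{p+p!-1}. Since p ≠ (p+p!-1)+1 = p+p!, w ∈ L; and |w| ≥ p.
By the pumping lemma, w = xyz with |xy| ≤ p and |y| ≥ 1.
Since the first p symbols of w are all a's and |xy| ≤ p, y lies entirely in the leading a-block: y = a^k for some k with 1 ≤ k ≤ p.
Since 1 ≤ k ≤ p, k divides p!; set t = 1 + p!/k. Then xy^t z has p + (p!/k)·k = p + p! copies of a. Now the a-count is p+p! and (b-count)+1 = (p+p!-1)+1 = p+p!, so i ≠ j+1 fails. So xy^t z = a^{p+p!} b^{p+p!-1} ∉ L.
This contradicts the pumping lemma, so L is not regular.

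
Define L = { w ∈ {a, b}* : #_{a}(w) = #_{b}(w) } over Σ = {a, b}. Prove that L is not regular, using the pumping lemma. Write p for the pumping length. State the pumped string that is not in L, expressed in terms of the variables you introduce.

a^{p+k} b^p

Assume L is regular; let p be its pumping constant.
Choose w = a^p b^p ∈ L with |w| = 2p ≥ p.
By the pumping lemma, w = xyz with |xy| ≤ p and |y| > 0.
Since the first p symbols of w are all a's and |xy| ≤ p, y lies entirely in the leading a-block: y = a^k for some k with 1 ≤ k ≤ p.
Pump with i = 2: xy^2z = a^{p+k} b^p has p+k occurrences of a but only p of b. Since k ≥ 1 the counts differ, so xy^2z ∉ L.
This contradicts the pumping lemma, so L is not regular.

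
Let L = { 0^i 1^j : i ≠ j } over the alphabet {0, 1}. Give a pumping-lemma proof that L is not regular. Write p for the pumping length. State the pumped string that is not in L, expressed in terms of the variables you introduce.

0^{p+p!} 1^{p+p!}

Assume L is regular. Let p be the pumping length given by the pumping lemma.
Choose w = 0^p 1^{p+p!}. Since p ≠ p+p!, w ∈ L; and |w| ≥ p.
Write w = xyz as guaranteed by the lemma, with |xy| ≤ p and y is nonempty.
Since the first p symbols of w are all 0's and |xy| ≤ p, y lies entirely in the leading 0-block: y = 0^k for some k with 1 ≤ k ≤ p.
Since 1 ≤ k ≤ p, k divides p!; set t = 1 + p!/k. Then xy^t z has p + (p!/k)·k = p + p! copies of 0. Now the 0-count equals the 1-count, so i ≠ j fails. So xy^t z = 0^{p+p!} 1^{p+p!} ∉ L.
This contradicts the pumping lemma, so L is not regular.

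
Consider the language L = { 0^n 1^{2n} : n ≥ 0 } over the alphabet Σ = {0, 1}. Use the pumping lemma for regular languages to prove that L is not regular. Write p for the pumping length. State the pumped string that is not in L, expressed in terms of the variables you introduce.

Assume L is regular. Let p be the pumping length given by the pumping lemma.
Choose w = 0^p 1^{2p}, which is in L with |w| = 3p ≥ p.
By the pumping lemma, w = xyz with |xy| ≤ p and y is nonempty.
Since the first p symbols of w are all 0's and |xy| ≤ p, y lies entirely in the leading 0-block: y = 0^k for some k with 1 ≤ k ≤ p.
Pump with i = 2: xy^2z = 0^{p+k} 1^{2p}. For this to lie in L we would need 2p = 2(p+k), which forces k = 0. But k ≥ 1, so xy^2z ∉ L.
Contradiction. Therefore L is not regular.

0^{p+k} 1^{2p}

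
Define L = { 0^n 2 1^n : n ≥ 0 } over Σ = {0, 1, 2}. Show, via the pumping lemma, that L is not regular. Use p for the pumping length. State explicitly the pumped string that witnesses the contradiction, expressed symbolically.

Assume L is regular. Let p be the pumping length given by the pumping lemma.
Take w = 0^p 2 1^p ∈ L with |w| = 2p+1 ≥ p.
The pumping lemma gives a decomposition w = xyz where |xy| ≤ p and |y| > 0.
Because |xy| ≤ p and w begins with p copies of 0, we have y = 0^k with 1 ≤ k ≤ p.
Pump with i = 2: xy^2z = 0^{p+k} 2 1^p, which would require p+k = p. But k ≥ 1, so xy^2z ∉ L.
This is a contradiction; hence L is not regular.

0^{p+k} 2 1^p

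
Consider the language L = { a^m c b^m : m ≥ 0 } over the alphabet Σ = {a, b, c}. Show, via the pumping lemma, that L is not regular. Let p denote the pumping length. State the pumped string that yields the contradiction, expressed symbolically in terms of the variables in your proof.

Assume L is regular; let p be its pumping constant.
Take w = a^p c b^p ∈ L with |w| = 2p+1 ≥ p.
By the pumping lemma, w = xyz with |xy| ≤ p and y is nonempty.
Since the first p symbols of w are all a's and |xy| ≤ p, y lies entirely in the leading a-block: y = a^k for some k with 1 ≤ k ≤ p.
Pump with i = 2: xy^2z = a^{p+k} c b^p, which would require p+k = p. But k ≥ 1, so xy^2z ∉ L.
Contradiction. Therefore L is not regular.

a^{p+k} c b^p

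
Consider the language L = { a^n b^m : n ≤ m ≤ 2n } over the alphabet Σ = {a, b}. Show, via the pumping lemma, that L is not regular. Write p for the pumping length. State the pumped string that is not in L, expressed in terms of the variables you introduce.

a^{p+k} b^p

Suppose for contradiction that L is regular, and let p be the pumping length.
Take w = a^p b^p ∈ L (since p ≤ p ≤ 2p), with |w| = 2p ≥ p.
By the pumping lemma, w = xyz with |xy| ≤ p and y is nonempty.
The first p characters of w are a's, so xy (and hence y) consists only of a's. Write y = a^k, 1 ≤ k ≤ p.
Pump with i = 2: xy^2z = a^{p+k} b^p. Now n = p+k > p = m, so the condition n ≤ m fails. Thus xy^2z ∉ L.
Contradiction. Therefore L is not regular.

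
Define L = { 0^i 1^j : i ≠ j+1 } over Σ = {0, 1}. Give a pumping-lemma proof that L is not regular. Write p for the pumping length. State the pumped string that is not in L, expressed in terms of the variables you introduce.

Toward a contradiction, assume L is regular with pumping length p.
Choose w = 0^p 1^{p+p!-1}. Since p ≠ (p+p!-1)+1 = p+p!, w ∈ L; and |w| ≥ p.
The pumping lemma gives a decomposition w = xyz where |xy| ≤ p and |y| > 0.
The first p characters of w are 0's, so xy (and hence y) consists only of 0's. Write y = 0^k, 1 ≤ k ≤ p.
Since 1 ≤ k ≤ p, k divides p!; set t = 1 + p!/k. Then xy^t z has p + (p!/k)·k = p + p! copies of 0. Now the 0-count is p+p! and (1-count)+1 = (p+p!-1)+1 = p+p!, so i ≠ j+1 fails. So xy^t z = 0^{p+p!} 1^{p+p!-1} ∉ L.
This is a contradiction; hence L is not regular.

0^{p+p!} 1^{p+p!-1}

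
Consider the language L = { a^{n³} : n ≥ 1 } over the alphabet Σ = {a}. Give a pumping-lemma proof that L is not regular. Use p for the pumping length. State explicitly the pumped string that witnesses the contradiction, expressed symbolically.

Assume L is regular. Let p be the pumping length given by the pumping lemma.
Take w = a^{p³} ∈ L with |w| = p³ ≥ p.
Write w = xyz as guaranteed by the lemma, with |xy| ≤ p and |y| ≥ 1.
Then y = a^k for some k with 1 ≤ k ≤ p.
Pump with i = 2: xy^2z = a^{p³+k}. Since 1 ≤ k ≤ p, p³ < p³+k ≤ p³+p < p³+3p²+3p+1 = (p+1)³, so p³+k is not a perfect cube. So xy^2z ∉ L.
This is a contradiction; hence L is not regular.

a^{p³+k}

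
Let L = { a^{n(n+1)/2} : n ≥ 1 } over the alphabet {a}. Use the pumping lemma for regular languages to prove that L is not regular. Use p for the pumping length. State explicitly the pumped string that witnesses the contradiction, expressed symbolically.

Suppose for contradiction that L is regular, and let p be the pumping length.
Take w = a^{p(p+1)/2} ∈ L with |w| = p(p+1)/2 ≥ p.
By the pumping lemma, w = xyz with |xy| ≤ p and y is nonempty.
Then y = a^k for some k with 1 ≤ k ≤ p.
Pump with i = 2: xy^2z = a^{p(p+1)/2+k}. Since 1 ≤ k ≤ p, p(p+1)/2 < p(p+1)/2+k ≤ p(p+1)/2+p < (p+1)(p+2)/2, so p(p+1)/2+k is strictly between consecutive triangular numbers. So xy^2z ∉ L.
This is a contradiction; hence L is not regular.

a^{p(p+1)/2+k}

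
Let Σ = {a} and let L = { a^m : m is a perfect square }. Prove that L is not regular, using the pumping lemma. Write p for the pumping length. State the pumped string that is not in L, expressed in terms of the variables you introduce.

Suppose for contradiction that L is regular, and let p be the pumping length.
Take w = a^{p²} ∈ L with |w| = p² ≥ p.
Write w = xyz as guaranteed by the lemma, with |xy| ≤ p and y is nonempty.
Then y = a^k for some k with 1 ≤ k ≤ p.
Pump with i = 2: xy^2z = a^{p²+k}. Since 1 ≤ k ≤ p, p² < p²+k ≤ p²+p < (p+1)², so p²+k lies strictly between consecutive squares and is not a perfect square. So xy^2z ∉ L.
Contradiction. Therefore L is not regular.

a^{p²+k}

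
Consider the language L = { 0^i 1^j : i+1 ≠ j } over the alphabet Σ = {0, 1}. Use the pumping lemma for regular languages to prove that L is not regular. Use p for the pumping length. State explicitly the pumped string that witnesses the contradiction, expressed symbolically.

0^{p+p!} 1^{p+p!+1}

Assume L is regular; let p be its pumping constant.
Choose w = 0^p 1^{p+p!+1}. Since p ≠ (p+p!+1)-1 = p+p!, w ∈ L; and |w| ≥ p.
Write w = xyz as guaranteed by the lemma, with |xy| ≤ p and y is nonempty.
The first p characters of w are 0's, so xy (and hence y) consists only of 0's. Write y = 0^k, 1 ≤ k ≤ p.
Since 1 ≤ k ≤ p, k divides p!; set t = 1 + p!/k. Then xy^t z has p + (p!/k)·k = p + p! copies of 0. Now the 0-count is p+p! and (1-count)-1 = (p+p!+1)-1 = p+p!, so i+1 ≠ j fails. So xy^t z = 0^{p+p!} 1^{p+p!+1} ∉ L.
Contradiction. Therefore L is not regular.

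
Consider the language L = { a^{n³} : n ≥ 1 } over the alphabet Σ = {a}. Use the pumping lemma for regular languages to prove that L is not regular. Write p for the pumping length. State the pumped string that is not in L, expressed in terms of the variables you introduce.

Toward a contradiction, assume L is regular with pumping length p.
Take w = a^{p³} ∈ L with |w| = p³ ≥ p.
Write w = xyz as guaranteed by the lemma, with |xy| ≤ p and y is nonempty.
Then y = a^k for some k with 1 ≤ k ≤ p.
Pump with i = 2: xy^2z = a^{p³+k}. Since 1 ≤ k ≤ p, p³ < p³+k ≤ p³+p < p³+3p²+3p+1 = (p+1)³, so p³+k is not a perfect cube. So xy^2z ∉ L.
Contradiction. Therefore L is not regular.

a^{p³+k}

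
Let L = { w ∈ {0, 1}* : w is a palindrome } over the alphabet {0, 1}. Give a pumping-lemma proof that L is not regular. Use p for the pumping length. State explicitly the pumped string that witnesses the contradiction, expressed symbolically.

0^{p+k} 1 0^p

Assume L is regular. Let p be the pumping length given by the pumping lemma.
Take w = 0^p 1 0^p, a palindrome of length 2p+1 ≥ p.
Write w = xyz as guaranteed by the lemma, with |xy| ≤ p and y is nonempty.
Since the first p symbols of w are all 0's and |xy| ≤ p, y lies entirely in the leading 0-block: y = 0^k for some k with 1 ≤ k ≤ p.
Pump with i = 2: xy^2z = 0^{p+k} 1 0^p. Its reverse is 0^p 1 0^{p+k}, which differs from xy^2z since k ≥ 1. So xy^2z is not a palindrome and xy^2z ∉ L.
This contradicts the pumping lemma, so L is not regular.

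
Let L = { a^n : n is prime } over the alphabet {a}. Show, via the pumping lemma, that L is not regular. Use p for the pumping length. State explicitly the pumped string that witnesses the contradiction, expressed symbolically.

a^{q(1+k)}

Suppose for contradiction that L is regular, and let p be the pumping length.
Let q be a prime with q ≥ p+2 (infinitely many primes exist), and take w = a^q ∈ L with |w| = q ≥ p.
Write w = xyz as guaranteed by the lemma, with |xy| ≤ p and |y| ≥ 1.
Then y = a^k for some k with 1 ≤ k ≤ p.
Since 1 ≤ k ≤ p, |xz| = q-k. Pump with i = q+1: |xy^{q+1}z| = (q-k)+(q+1)k = q+qk = q(1+k), which is composite (both factors ≥ 2). So xy^{q+1}z = a^{q(1+k)} ∉ L.
Contradiction. Therefore L is not regular.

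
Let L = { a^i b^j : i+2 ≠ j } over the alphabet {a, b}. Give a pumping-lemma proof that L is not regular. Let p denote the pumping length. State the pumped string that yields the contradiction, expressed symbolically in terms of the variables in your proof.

a^{p+p!} b^{p+p!+2}

Toward a contradiction, assume L is regular with pumping length p.
Choose w = a^p b^{p+p!+2}. Since p ≠ (p+p!+2)-2 = p+p!, w ∈ L; and |w| ≥ p.
Write w = xyz as guaranteed by the lemma, with |xy| ≤ p and |y| ≥ 1.
Since the first p symbols of w are all a's and |xy| ≤ p, y lies entirely in the leading a-block: y = a^k for some k with 1 ≤ k ≤ p.
Since 1 ≤ k ≤ p, k divides p!; set t = 1 + p!/k. Then xy^t z has p + (p!/k)·k = p + p! copies of a. Now the a-count is p+p! and (b-count)-2 = (p+p!+2)-2 = p+p!, so i+2 ≠ j fails. So xy^t z = a^{p+p!} b^{p+p!+2} ∉ L.
Contradiction. Therefore L is not regular.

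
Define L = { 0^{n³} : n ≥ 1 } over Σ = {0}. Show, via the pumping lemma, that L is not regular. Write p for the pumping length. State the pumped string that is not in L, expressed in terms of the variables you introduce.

Toward a contradiction, assume L is regular with pumping length p.
Take w = 0^{p³} ∈ L with |w| = p³ ≥ p.
By the pumping lemma, w = xyz with |xy| ≤ p and y is nonempty.
Then y = 0^k for some k with 1 ≤ k ≤ p.
Pump with i = 2: xy^2z = 0^{p³+k}. Since 1 ≤ k ≤ p, p³ < p³+k ≤ p³+p < p³+3p²+3p+1 = (p+1)³, so p³+k is not a perfect cube. So xy^2z ∉ L.
This contradicts the pumping lemma, so L is not regular.

0^{p³+k}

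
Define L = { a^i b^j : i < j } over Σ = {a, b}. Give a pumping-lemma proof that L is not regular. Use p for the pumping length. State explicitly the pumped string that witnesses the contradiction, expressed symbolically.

a^{p+k} b^{p+1}

Toward a contradiction, assume L is regular with pumping length p.
Choose w = a^p b^{p+1} ∈ L, with |w| = 2p+1 ≥ p.
By the pumping lemma, w = xyz with |xy| ≤ p and |y| > 0.
Since the first p symbols of w are all a's and |xy| ≤ p, y lies entirely in the leading a-block: y = a^k for some k with 1 ≤ k ≤ p.
Consider xy^2z = a^{p+k} b^{p+1}. Since k ≥ 1, the a-count p+k is at least p+1, so i < j fails; thus xy^2z ∉ L.
Contradiction. Therefore L is not regular.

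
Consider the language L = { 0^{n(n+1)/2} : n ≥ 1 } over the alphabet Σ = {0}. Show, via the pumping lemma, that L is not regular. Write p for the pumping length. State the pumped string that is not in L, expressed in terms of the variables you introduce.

Assume L is regular. Let p be the pumping length given by the pumping lemma.
Take w = 0^{p(p+1)/2} ∈ L with |w| = p(p+1)/2 ≥ p.
By the pumping lemma, w = xyz with |xy| ≤ p and |y| > 0.
Then y = 0^k for some k with 1 ≤ k ≤ p.
Pump with i = 2: xy^2z = 0^{p(p+1)/2+k}. Since 1 ≤ k ≤ p, p(p+1)/2 < p(p+1)/2+k ≤ p(p+1)/2+p < (p+1)(p+2)/2, so p(p+1)/2+k is strictly between consecutive triangular numbers. So xy^2z ∉ L.
This contradicts the pumping lemma, so L is not regular.

0^{p(p+1)/2+k}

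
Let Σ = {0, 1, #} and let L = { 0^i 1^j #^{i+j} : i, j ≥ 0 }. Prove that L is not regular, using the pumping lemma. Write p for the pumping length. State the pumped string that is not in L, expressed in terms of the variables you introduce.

Suppose for contradiction that L is regular, and let p be the pumping length.
Take w = 0^p 1^p #^{2p} ∈ L (with i=j=p, i+j=2p), |w| = 4p ≥ p.
Write w = xyz as guaranteed by the lemma, with |xy| ≤ p and |y| > 0.
The first p characters of w are 0's, so xy (and hence y) consists only of 0's. Write y = 0^k, 1 ≤ k ≤ p.
Consider xy^2z = 0^{p+k} 1^p #^{2p}. Now the 0- and 1-counts sum to 2p+k, but the #-count is 2p ≠ 2p+k. So xy^2z ∉ L.
This is a contradiction; hence L is not regular.

0^{p+k} 1^p #^{2p}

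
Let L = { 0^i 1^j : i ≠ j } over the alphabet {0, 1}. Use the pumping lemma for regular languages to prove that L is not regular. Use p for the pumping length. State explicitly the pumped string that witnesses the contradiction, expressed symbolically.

0^{p+p!} 1^{p+p!}

Suppose for contradiction that L is regular, and let p be the pumping length.
Choose w = 0^p 1^{p+p!}. Since p ≠ p+p!, w ∈ L; and |w| ≥ p.
By the pumping lemma, w = xyz with |xy| ≤ p and |y| ≥ 1.
Because |xy| ≤ p and w begins with p copies of 0, we have y = 0^k with 1 ≤ k ≤ p.
Since 1 ≤ k ≤ p, k divides p!; set t = 1 + p!/k. Then xy^t z has p + (p!/k)·k = p + p! copies of 0. Now the 0-count equals the 1-count, so i ≠ j fails. So xy^t z = 0^{p+p!} 1^{p+p!} ∉ L.
Contradiction. Therefore L is not regular.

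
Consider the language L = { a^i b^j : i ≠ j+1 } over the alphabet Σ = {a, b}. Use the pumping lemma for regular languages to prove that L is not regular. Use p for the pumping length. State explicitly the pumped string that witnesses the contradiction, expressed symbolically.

a^{p+p!} b^{p+p!-1}

Suppose for contradiction that L is regular, and let p be the pumping length.
Choose w = a^p b^{p+p!-1}. Since p ≠ (p+p!-1)+1 = p+p!, w ∈ L; and |w| ≥ p.
Write w = xyz as guaranteed by the lemma, with |xy| ≤ p and y is nonempty.
Since the first p symbols of w are all a's and |xy| ≤ p, y lies entirely in the leading a-block: y = a^k for some k with 1 ≤ k ≤ p.
Since 1 ≤ k ≤ p, k divides p!; set t = 1 + p!/k. Then xy^t z has p + (p!/k)·k = p + p! copies of a. Now the a-count is p+p! and (b-count)+1 = (p+p!-1)+1 = p+p!, so i ≠ j+1 fails. So xy^t z = a^{p+p!} b^{p+p!-1} ∉ L.
Contradiction. Therefore L is not regular.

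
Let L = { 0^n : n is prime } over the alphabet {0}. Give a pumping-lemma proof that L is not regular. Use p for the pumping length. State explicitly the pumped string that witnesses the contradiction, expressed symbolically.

0^{q(1+k)}

Assume L is regular. Let p be the pumping length given by the pumping lemma.
Let q be a prime with q ≥ p+2 (infinitely many primes exist), and take w = 0^q ∈ L with |w| = q ≥ p.
Write w = xyz as guaranteed by the lemma, with |xy| ≤ p and y is nonempty.
Then y = 0^k for some k with 1 ≤ k ≤ p.
Since 1 ≤ k ≤ p, |xz| = q-k. Pump with i = q+1: |xy^{q+1}z| = (q-k)+(q+1)k = q+qk = q(1+k), which is composite (both factors ≥ 2). So xy^{q+1}z = 0^{q(1+k)} ∉ L.
Contradiction. Therefore L is not regular.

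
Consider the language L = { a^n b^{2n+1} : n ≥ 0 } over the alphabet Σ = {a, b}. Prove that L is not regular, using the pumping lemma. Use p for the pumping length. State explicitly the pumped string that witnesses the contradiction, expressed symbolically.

Assume L is regular. Let p be the pumping length given by the pumping lemma.
Let w = a^p b^{2p+1} ∈ L; note |w| = 3p+1 ≥ p.
By the pumping lemma, w = xyz with |xy| ≤ p and y is nonempty.
The first p characters of w are a's, so xy (and hence y) consists only of a's. Write y = a^k, 1 ≤ k ≤ p.
Pump with i = 2: xy^2z = a^{p+k} b^{2p+1}. For this to lie in L we would need 2p+1 = 2(p+k)+1, which forces k = 0. But k ≥ 1, so xy^2z ∉ L.
Contradiction. Therefore L is not regular.

a^{p+k} b^{2p+1}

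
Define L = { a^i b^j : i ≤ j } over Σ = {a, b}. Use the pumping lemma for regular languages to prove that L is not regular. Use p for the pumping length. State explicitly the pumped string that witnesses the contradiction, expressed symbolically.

a^{p+k} b^p

Assume L is regular; let p be its pumping constant.
Choose w = a^p b^p ∈ L, with |w| = 2p ≥ p.
By the pumping lemma, w = xyz with |xy| ≤ p and y is nonempty.
The first p characters of w are a's, so xy (and hence y) consists only of a's. Write y = a^k, 1 ≤ k ≤ p.
Consider xy^2z = a^{p+k} b^p. Since k ≥ 1, the a-count p+k exceeds the b-count p, so i ≤ j fails; thus xy^2z ∉ L.
This contradicts the pumping lemma, so L is not regular.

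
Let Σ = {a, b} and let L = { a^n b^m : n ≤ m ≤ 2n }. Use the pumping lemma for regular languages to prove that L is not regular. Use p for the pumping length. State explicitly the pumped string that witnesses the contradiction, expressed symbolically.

Toward a contradiction, assume L is regular with pumping length p.
Take w = a^p b^p ∈ L (since p ≤ p ≤ 2p), with |w| = 2p ≥ p.
By the pumping lemma, w = xyz with |xy| ≤ p and |y| ≥ 1.
Since the first p symbols of w are all a's and |xy| ≤ p, y lies entirely in the leading a-block: y = a^k for some k with 1 ≤ k ≤ p.
Pump with i = 2: xy^2z = a^{p+k} b^p. Now n = p+k > p = m, so the condition n ≤ m fails. Thus xy^2z ∉ L.
This is a contradiction; hence L is not regular.

a^{p+k} b^p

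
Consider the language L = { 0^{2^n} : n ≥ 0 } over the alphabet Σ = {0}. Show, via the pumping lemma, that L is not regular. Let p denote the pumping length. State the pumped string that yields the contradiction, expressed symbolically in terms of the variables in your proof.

0^{2^p+k}

Suppose for contradiction that L is regular, and let p be the pumping length.
Take w = 0^{2^p} ∈ L with |w| = 2^p ≥ p.
By the pumping lemma, w = xyz with |xy| ≤ p and |y| ≥ 1.
Then y = 0^k for some k with 1 ≤ k ≤ p.
Pump with i = 2: xy^2z = 0^{2^p+k}. Since 1 ≤ k ≤ p < 2^p, we have 2^p < 2^p+k < 2^{p+1}, so 2^p+k is not a power of 2. So xy^2z ∉ L.
This contradicts the pumping lemma, so L is not regular.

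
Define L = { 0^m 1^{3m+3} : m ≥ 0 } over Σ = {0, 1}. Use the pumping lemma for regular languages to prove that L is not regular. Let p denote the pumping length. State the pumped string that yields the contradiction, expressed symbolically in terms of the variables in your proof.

0^{p+k} 1^{3p+3}

Assume L is regular; let p be its pumping constant.
Take w = 0^p 1^{3p+3}. Then w ∈ L and |w| = 4p+3 ≥ p.
Write w = xyz as guaranteed by the lemma, with |xy| ≤ p and |y| ≥ 1.
Since the first p symbols of w are all 0's and |xy| ≤ p, y lies entirely in the leading 0-block: y = 0^k for some k with 1 ≤ k ≤ p.
Pump with i = 2: xy^2z = 0^{p+k} 1^{3p+3}. For this to lie in L we would need 3p+3 = 3(p+k)+3, which forces k = 0. But k ≥ 1, so xy^2z ∉ L.
This is a contradiction; hence L is not regular.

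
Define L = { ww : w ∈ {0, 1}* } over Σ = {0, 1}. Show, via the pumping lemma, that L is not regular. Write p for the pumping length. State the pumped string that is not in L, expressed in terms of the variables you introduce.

Toward a contradiction, assume L is regular with pumping length p.
Take w = 0^p 1^p 0^p 1^p = uu where u = 0^p1^p; then w ∈ L and |w| = 4p ≥ p.
By the pumping lemma, w = xyz with |xy| ≤ p and |y| > 0.
Because |xy| ≤ p and w begins with p copies of 0, we have y = 0^k with 1 ≤ k ≤ p.
Pump with i = 2: xy^2z = 0^{p+k} 1^p 0^p 1^p, of length 4p+k. Suppose this equals vv. The string starts with 0 and ends with 1, so v does too; thus the boundary between the two copies of v is a 1→0 transition. There is exactly one such transition, at position 2p+k, so |v| = 2p+k and |vv| = 4p+2k ≠ 4p+k since k ≥ 1. So xy^2z ∉ L.
This contradicts the pumping lemma, so L is not regular.

0^{p+k} 1^p 0^p 1^p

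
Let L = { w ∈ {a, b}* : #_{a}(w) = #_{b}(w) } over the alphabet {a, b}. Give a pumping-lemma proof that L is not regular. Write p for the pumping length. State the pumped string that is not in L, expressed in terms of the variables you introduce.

a^{p+k} b^p

Assume L is regular; let p be its pumping constant.
Choose w = a^p b^p ∈ L with |w| = 2p ≥ p.
Write w = xyz as guaranteed by the lemma, with |xy| ≤ p and y is nonempty.
The first p characters of w are a's, so xy (and hence y) consists only of a's. Write y = a^k, 1 ≤ k ≤ p.
Pump with i = 2: xy^2z = a^{p+k} b^p has p+k occurrences of a but only p of b. Since k ≥ 1 the counts differ, so xy^2z ∉ L.
This contradicts the pumping lemma, so L is not regular.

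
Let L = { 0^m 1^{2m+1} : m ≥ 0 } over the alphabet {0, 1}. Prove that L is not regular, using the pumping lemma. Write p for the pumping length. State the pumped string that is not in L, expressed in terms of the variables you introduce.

0^{p+k} 1^{2p+1}

Assume L is regular. Let p be the pumping length given by the pumping lemma.
Choose w = 0^p 1^{2p+1}, which is in L with |w| = 3p+1 ≥ p.
Write w = xyz as guaranteed by the lemma, with |xy| ≤ p and |y| ≥ 1.
Since the first p symbols of w are all 0's and |xy| ≤ p, y lies entirely in the leading 0-block: y = 0^k for some k with 1 ≤ k ≤ p.
Pump with i = 2: xy^2z = 0^{p+k} 1^{2p+1}. For this to lie in L we would need 2p+1 = 2(p+k)+1, which forces k = 0. But k ≥ 1, so xy^2z ∉ L.
This contradicts the pumping lemma, so L is not regular.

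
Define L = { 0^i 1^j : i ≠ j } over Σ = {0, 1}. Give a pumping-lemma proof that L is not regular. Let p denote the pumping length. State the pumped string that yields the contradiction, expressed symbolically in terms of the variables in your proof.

Assume L is regular; let p be its pumping constant.
Choose w = 0^p 1^{p+p!}. Since p ≠ p+p!, w ∈ L; and |w| ≥ p.
By the pumping lemma, w = xyz with |xy| ≤ p and |y| ≥ 1.
Because |xy| ≤ p and w begins with p copies of 0, we have y = 0^k with 1 ≤ k ≤ p.
Since 1 ≤ k ≤ p, k divides p!; set t = 1 + p!/k. Then xy^t z has p + (p!/k)·k = p + p! copies of 0. Now the 0-count equals the 1-count, so i ≠ j fails. So xy^t z = 0^{p+p!} 1^{p+p!} ∉ L.
This contradicts the pumping lemma, so L is not regular.

0^{p+p!} 1^{p+p!}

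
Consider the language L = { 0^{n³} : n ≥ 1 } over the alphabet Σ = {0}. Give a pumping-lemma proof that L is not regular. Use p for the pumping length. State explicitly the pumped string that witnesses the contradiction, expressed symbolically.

0^{p³+k}

Assume L is regular; let p be its pumping constant.
Take w = 0^{p³} ∈ L with |w| = p³ ≥ p.
By the pumping lemma, w = xyz with |xy| ≤ p and y is nonempty.
Then y = 0^k for some k with 1 ≤ k ≤ p.
Pump with i = 2: xy^2z = 0^{p³+k}. Since 1 ≤ k ≤ p, p³ < p³+k ≤ p³+p < p³+3p²+3p+1 = (p+1)³, so p³+k is not a perfect cube. So xy^2z ∉ L.
This contradicts the pumping lemma, so L is not regular.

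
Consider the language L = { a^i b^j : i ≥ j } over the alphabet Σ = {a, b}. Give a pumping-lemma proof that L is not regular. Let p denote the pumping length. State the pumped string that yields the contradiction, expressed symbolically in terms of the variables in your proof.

a^{p-k} b^p

Assume L is regular; let p be its pumping constant.
Choose w = a^p b^p ∈ L, with |w| = 2p ≥ p.
Write w = xyz as guaranteed by the lemma, with |xy| ≤ p and |y| > 0.
Since the first p symbols of w are all a's and |xy| ≤ p, y lies entirely in the leading a-block: y = a^k for some k with 1 ≤ k ≤ p.
Consider xy^0z = xz = a^{p-k} b^p. Since k ≥ 1, the a-count p-k is less than p, so i ≥ j fails; thus xz ∉ L.
Contradiction. Therefore L is not regular.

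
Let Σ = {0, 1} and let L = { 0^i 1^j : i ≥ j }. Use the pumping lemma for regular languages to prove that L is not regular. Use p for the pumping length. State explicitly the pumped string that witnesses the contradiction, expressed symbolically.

0^{p-k} 1^p

Assume L is regular; let p be its pumping constant.
Choose w = 0^p 1^p ∈ L, with |w| = 2p ≥ p.
Write w = xyz as guaranteed by the lemma, with |xy| ≤ p and |y| > 0.
Since the first p symbols of w are all 0's and |xy| ≤ p, y lies entirely in the leading 0-block: y = 0^k for some k with 1 ≤ k ≤ p.
Consider xy^0z = xz = 0^{p-k} 1^p. Since k ≥ 1, the 0-count p-k is less than p, so i ≥ j fails; thus xz ∉ L.
This is a contradiction; hence L is not regular.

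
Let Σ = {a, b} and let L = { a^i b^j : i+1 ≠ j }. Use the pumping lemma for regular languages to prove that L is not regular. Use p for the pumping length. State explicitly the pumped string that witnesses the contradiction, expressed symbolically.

a^{p+p!} b^{p+p!+1}

Assume L is regular. Let p be the pumping length given by the pumping lemma.
Choose w = a^p b^{p+p!+1}. Since p ≠ (p+p!+1)-1 = p+p!, w ∈ L; and |w| ≥ p.
The pumping lemma gives a decomposition w = xyz where |xy| ≤ p and |y| ≥ 1.
Because |xy| ≤ p and w begins with p copies of a, we have y = a^k with 1 ≤ k ≤ p.
Since 1 ≤ k ≤ p, k divides p!; set t = 1 + p!/k. Then xy^t z has p + (p!/k)·k = p + p! copies of a. Now the a-count is p+p! and (b-count)-1 = (p+p!+1)-1 = p+p!, so i+1 ≠ j fails. So xy^t z = a^{p+p!} b^{p+p!+1} ∉ L.
This contradicts the pumping lemma, so L is not regular.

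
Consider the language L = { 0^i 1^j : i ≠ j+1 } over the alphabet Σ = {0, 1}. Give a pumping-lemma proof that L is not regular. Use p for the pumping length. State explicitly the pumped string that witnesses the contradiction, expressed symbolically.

Assume L is regular. Let p be the pumping length given by the pumping lemma.
Choose w = 0^p 1^{p+p!-1}. Since p ≠ (p+p!-1)+1 = p+p!, w ∈ L; and |w| ≥ p.
Write w = xyz as guaranteed by the lemma, with |xy| ≤ p and |y| > 0.
The first p characters of w are 0's, so xy (and hence y) consists only of 0's. Write y = 0^k, 1 ≤ k ≤ p.
Since 1 ≤ k ≤ p, k divides p!; set t = 1 + p!/k. Then xy^t z has p + (p!/k)·k = p + p! copies of 0. Now the 0-count is p+p! and (1-count)+1 = (p+p!-1)+1 = p+p!, so i ≠ j+1 fails. So xy^t z = 0^{p+p!} 1^{p+p!-1} ∉ L.
This is a contradiction; hence L is not regular.

0^{p+p!} 1^{p+p!-1}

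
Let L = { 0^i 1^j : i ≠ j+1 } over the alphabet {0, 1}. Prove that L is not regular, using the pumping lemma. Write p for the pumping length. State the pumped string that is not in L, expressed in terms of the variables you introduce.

Assume L is regular; let p be its pumping constant.
Choose w = 0^p 1^{p+p!-1}. Since p ≠ (p+p!-1)+1 = p+p!, w ∈ L; and |w| ≥ p.
By the pumping lemma, w = xyz with |xy| ≤ p and |y| ≥ 1.
The first p characters of w are 0's, so xy (and hence y) consists only of 0's. Write y = 0^k, 1 ≤ k ≤ p.
Since 1 ≤ k ≤ p, k divides p!; set t = 1 + p!/k. Then xy^t z has p + (p!/k)·k = p + p! copies of 0. Now the 0-count is p+p! and (1-count)+1 = (p+p!-1)+1 = p+p!, so i ≠ j+1 fails. So xy^t z = 0^{p+p!} 1^{p+p!-1} ∉ L.
Contradiction. Therefore L is not regular.

0^{p+p!} 1^{p+p!-1}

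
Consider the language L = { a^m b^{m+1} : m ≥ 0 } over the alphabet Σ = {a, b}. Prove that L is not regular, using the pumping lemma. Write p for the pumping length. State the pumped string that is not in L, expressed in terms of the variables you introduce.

Assume L is regular. Let p be the pumping length given by the pumping lemma.
Take w = a^p b^{p+1}. Then w ∈ L and |w| = 2p+1 ≥ p.
Write w = xyz as guaranteed by the lemma, with |xy| ≤ p and |y| > 0.
Because |xy| ≤ p and w begins with p copies of a, we have y = a^k with 1 ≤ k ≤ p.
Pump with i = 2: xy^2z = a^{p+k} b^{p+1}. For this to lie in L we would need p+1 = (p+k)+1, which forces k = 0. But k ≥ 1, so xy^2z ∉ L.
This is a contradiction; hence L is not regular.

a^{p+k} b^{p+1}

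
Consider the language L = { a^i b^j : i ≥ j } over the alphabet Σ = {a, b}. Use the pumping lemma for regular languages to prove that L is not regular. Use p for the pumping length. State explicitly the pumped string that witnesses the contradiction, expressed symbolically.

Suppose for contradiction that L is regular, and let p be the pumping length.
Choose w = a^p b^p ∈ L, with |w| = 2p ≥ p.
Write w = xyz as guaranteed by the lemma, with |xy| ≤ p and |y| > 0.
The first p characters of w are a's, so xy (and hence y) consists only of a's. Write y = a^k, 1 ≤ k ≤ p.
Consider xy^0z = xz = a^{p-k} b^p. Since k ≥ 1, the a-count p-k is less than p, so i ≥ j fails; thus xz ∉ L.
This is a contradiction; hence L is not regular.

a^{p-k} b^p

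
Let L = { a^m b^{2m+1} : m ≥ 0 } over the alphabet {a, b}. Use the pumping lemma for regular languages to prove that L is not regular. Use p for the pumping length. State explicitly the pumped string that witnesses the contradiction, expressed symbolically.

a^{p+k} b^{2p+1}

Assume L is regular. Let p be the pumping length given by the pumping lemma.
Choose w = a^p b^{2p+1}, which is in L with |w| = 3p+1 ≥ p.
The pumping lemma gives a decomposition w = xyz where |xy| ≤ p and |y| > 0.
Because |xy| ≤ p and w begins with p copies of a, we have y = a^k with 1 ≤ k ≤ p.
Pump with i = 2: xy^2z = a^{p+k} b^{2p+1}. For this to lie in L we would need 2p+1 = 2(p+k)+1, which forces k = 0. But k ≥ 1, so xy^2z ∉ L.
Contradiction. Therefore L is not regular.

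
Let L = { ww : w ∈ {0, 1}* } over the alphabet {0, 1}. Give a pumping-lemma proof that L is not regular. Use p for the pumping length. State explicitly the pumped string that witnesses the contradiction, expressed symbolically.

Suppose for contradiction that L is regular, and let p be the pumping length.
Take w = 0^p 1^p 0^p 1^p = uu where u = 0^p1^p; then w ∈ L and |w| = 4p ≥ p.
Write w = xyz as guaranteed by the lemma, with |xy| ≤ p and |y| ≥ 1.
Because |xy| ≤ p and w begins with p copies of 0, we have y = 0^k with 1 ≤ k ≤ p.
Pump with i = 2: xy^2z = 0^{p+k} 1^p 0^p 1^p, of length 4p+k. Suppose this equals vv. The string starts with 0 and ends with 1, so v does too; thus the boundary between the two copies of v is a 1→0 transition. There is exactly one such transition, at position 2p+k, so |v| = 2p+k and |vv| = 4p+2k ≠ 4p+k since k ≥ 1. So xy^2z ∉ L.
This is a contradiction; hence L is not regular.

0^{p+k} 1^p 0^p 1^p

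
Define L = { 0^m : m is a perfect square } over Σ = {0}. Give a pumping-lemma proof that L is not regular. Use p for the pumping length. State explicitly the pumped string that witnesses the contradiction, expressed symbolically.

0^{p²+k}

Suppose for contradiction that L is regular, and let p be the pumping length.
Take w = 0^{p²} ∈ L with |w| = p² ≥ p.
Write w = xyz as guaranteed by the lemma, with |xy| ≤ p and |y| ≥ 1.
Then y = 0^k for some k with 1 ≤ k ≤ p.
Pump with i = 2: xy^2z = 0^{p²+k}. Since 1 ≤ k ≤ p, p² < p²+k ≤ p²+p < (p+1)², so p²+k lies strictly between consecutive squares and is not a perfect square. So xy^2z ∉ L.
This contradicts the pumping lemma, so L is not regular.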